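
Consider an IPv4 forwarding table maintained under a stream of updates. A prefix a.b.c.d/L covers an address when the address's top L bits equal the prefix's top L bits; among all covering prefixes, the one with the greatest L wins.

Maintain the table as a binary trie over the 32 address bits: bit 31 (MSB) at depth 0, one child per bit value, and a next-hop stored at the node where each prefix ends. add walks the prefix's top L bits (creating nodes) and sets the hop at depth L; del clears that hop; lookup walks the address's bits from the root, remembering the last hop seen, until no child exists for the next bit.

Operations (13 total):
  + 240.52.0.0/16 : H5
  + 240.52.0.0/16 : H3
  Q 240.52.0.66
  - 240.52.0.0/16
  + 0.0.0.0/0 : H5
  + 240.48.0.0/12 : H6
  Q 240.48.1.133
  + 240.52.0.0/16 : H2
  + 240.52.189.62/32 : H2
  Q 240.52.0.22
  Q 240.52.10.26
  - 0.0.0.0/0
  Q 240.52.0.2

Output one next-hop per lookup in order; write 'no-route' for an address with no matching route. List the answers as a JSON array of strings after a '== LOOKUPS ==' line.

Trace:
  + 240.52.0.0/16 (H5) depth=16
  + 240.52.0.0/16 (H3) depth=16
  ? 240.52.0.66  path d0:-→d1:-→d2:-→d3:-→d4:-→d5:-→d6:-→d7:-→d8:-→d9:-→d10:-→d11:-→d12:-→d13:-→d14:-→d15:-→d16:H3  best=H3
  del 240.52.0.0/16 (clear depth 16)
  + 0.0.0.0/0 (H5) depth=0
  + 240.48.0.0/12 (H6) depth=12
  ? 240.48.1.133  path d0:H5→d1:-→d2:-→d3:-→d4:-→d5:-→d6:-→d7:-→d8:-→d9:-→d10:-→d11:-→d12:H6→d13:-  best=H6
  + 240.52.0.0/16 (H2) depth=16
  + 240.52.189.62/32 (H2) depth=32
  ? 240.52.0.22  path d0:H5→d1:-→d2:-→d3:-→d4:-→d5:-→d6:-→d7:-→d8:-→d9:-→d10:-→d11:-→d12:H6→d13:-→d14:-→d15:-→d16:H2  best=H2
  ? 240.52.10.26  path d0:H5→d1:-→d2:-→d3:-→d4:-→d5:-→d6:-→d7:-→d8:-→d9:-→d10:-→d11:-→d12:H6→d13:-→d14:-→d15:-→d16:H2  best=H2
  del 0.0.0.0/0 (clear depth 0)
  ? 240.52.0.2  path d0:-→d1:-→d2:-→d3:-→d4:-→d5:-→d6:-→d7:-→d8:-→d9:-→d10:-→d11:-→d12:H6→d13:-→d14:-→d15:-→d16:H2  best=H2

== LOOKUPS ==
["H3","H6","H2","H2","H2"]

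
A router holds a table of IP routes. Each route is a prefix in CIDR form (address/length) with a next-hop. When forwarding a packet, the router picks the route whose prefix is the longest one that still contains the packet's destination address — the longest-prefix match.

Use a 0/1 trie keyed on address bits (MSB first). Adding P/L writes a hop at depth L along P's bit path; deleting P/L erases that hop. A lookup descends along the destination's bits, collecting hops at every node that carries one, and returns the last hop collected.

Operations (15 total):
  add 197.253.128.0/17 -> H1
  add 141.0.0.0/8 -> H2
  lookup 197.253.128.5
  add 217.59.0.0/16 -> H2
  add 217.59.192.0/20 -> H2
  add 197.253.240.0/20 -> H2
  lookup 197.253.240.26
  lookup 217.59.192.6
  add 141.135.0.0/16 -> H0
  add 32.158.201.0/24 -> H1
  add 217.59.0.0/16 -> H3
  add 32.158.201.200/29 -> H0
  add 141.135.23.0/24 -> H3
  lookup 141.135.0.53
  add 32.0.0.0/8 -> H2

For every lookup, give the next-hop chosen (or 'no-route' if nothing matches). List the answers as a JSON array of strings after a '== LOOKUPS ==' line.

Process each operation:
  + 197.253.128.0/17 (H1) depth=17
  + 141.0.0.0/8 (H2) depth=8
  lookup 197.253.128.5: bits 11000101111111011 walk d0:-→d1:-→d2:-→d3:-→d4:-→d5:-→d6:-→d7:-→d8:-→d9:-→d10:-→d11:-→d12:-→d13:-→d14:-→d15:-→d16:-→d17:H1 -> H1
  + 217.59.0.0/16 (H2) depth=16
  + 217.59.192.0/20 (H2) depth=20
  + 197.253.240.0/20 (H2) depth=20
  lookup 197.253.240.26: bits 11000101111111011111 walk d0:-→d1:-→d2:-→d3:-→d4:-→d5:-→d6:-→d7:-→d8:-→d9:-→d10:-→d11:-→d12:-→d13:-→d14:-→d15:-→d16:-→d17:H1→d18:-→d19:-→d20:H2 -> H2
  lookup 217.59.192.6: bits 11011001001110111100 walk d0:-→d1:-→d2:-→d3:-→d4:-→d5:-→d6:-→d7:-→d8:-→d9:-→d10:-→d11:-→d12:-→d13:-→d14:-→d15:-→d16:H2→d17:-→d18:-→d19:-→d20:H2 -> H2
  + 141.135.0.0/16 (H0) depth=16
  + 32.158.201.0/24 (H1) depth=24
  + 217.59.0.0/16 (H3) depth=16
  + 32.158.201.200/29 (H0) depth=29
  + 141.135.23.0/24 (H3) depth=24
  lookup 141.135.0.53: bits 1000110110000111000 walk d0:-→d1:-→d2:-→d3:-→d4:-→d5:-→d6:-→d7:-→d8:H2→d9:-→d10:-→d11:-→d12:-→d13:-→d14:-→d15:-→d16:H0→d17:-→d18:-→d19:- -> H0
  + 32.0.0.0/8 (H2) depth=8

== LOOKUPS ==
["H1","H2","H2","H0"]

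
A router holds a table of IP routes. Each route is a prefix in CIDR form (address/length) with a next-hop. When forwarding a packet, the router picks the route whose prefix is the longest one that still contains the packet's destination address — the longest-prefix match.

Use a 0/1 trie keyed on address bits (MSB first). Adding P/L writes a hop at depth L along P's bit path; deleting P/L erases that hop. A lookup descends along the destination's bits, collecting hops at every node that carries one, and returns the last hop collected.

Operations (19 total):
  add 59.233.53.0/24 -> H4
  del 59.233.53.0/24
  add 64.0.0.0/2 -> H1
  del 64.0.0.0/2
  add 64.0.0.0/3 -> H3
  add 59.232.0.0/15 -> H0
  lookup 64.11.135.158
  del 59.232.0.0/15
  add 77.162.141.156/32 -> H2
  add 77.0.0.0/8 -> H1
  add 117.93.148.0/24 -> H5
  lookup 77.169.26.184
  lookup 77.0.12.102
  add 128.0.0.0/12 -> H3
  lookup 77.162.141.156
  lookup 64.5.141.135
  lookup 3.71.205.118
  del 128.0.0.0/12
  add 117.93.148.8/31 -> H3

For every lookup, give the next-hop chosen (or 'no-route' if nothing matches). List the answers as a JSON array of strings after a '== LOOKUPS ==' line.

Trace:
  + 59.233.53.0/24 (H4) depth=24
  - 59.233.53.0/24 clear@24
  + 64.0.0.0/2 (H1) depth=2
  - 64.0.0.0/2 clear@2
  + 64.0.0.0/3 (H3) depth=3
  + 59.232.0.0/15 (H0) depth=15
  Q 64.11.135.158: descend 010 ; hops seen [H3] ; pick H3
  - 59.232.0.0/15 clear@15
  + 77.162.141.156/32 (H2) depth=32
  + 77.0.0.0/8 (H1) depth=8
  + 117.93.148.0/24 (H5) depth=24
  Q 77.169.26.184: descend 010011011010 ; hops seen [H3,H1] ; pick H1
  Q 77.0.12.102: descend 01001101 ; hops seen [H3,H1] ; pick H1
  + 128.0.0.0/12 (H3) depth=12
  Q 77.162.141.156: descend 01001101101000101000110110011100 ; hops seen [H3,H1,H2] ; pick H2
  Q 64.5.141.135: descend 0100 ; hops seen [H3] ; pick H3
  Q 3.71.205.118: descend 00 ; hops seen [∅] ; pick no-route
  - 128.0.0.0/12 clear@12
  + 117.93.148.8/31 (H3) depth=31

== LOOKUPS ==
["H3","H1","H1","H2","H3","no-route"]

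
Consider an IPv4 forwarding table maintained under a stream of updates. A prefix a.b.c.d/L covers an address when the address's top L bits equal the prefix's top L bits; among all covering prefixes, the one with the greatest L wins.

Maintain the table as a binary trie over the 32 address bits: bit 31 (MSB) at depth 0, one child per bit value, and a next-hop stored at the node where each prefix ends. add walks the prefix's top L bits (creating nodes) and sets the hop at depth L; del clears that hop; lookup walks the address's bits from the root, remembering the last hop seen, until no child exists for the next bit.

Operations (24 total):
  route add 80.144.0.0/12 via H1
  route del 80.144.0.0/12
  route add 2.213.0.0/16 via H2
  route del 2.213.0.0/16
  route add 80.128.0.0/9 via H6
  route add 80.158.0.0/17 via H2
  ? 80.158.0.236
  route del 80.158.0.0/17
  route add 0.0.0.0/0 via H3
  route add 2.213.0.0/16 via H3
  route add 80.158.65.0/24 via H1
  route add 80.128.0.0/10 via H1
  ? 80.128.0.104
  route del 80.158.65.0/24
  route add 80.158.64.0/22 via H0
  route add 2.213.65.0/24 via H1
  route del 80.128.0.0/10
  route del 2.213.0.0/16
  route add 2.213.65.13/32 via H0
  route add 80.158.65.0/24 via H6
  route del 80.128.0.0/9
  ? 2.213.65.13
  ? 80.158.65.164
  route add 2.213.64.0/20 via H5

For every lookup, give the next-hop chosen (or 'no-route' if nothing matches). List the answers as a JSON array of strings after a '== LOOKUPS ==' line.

Trace:
  + 80.144.0.0/12 (H1) depth=12
  - 80.144.0.0/12 clear@12
  + 2.213.0.0/16 (H2) depth=16
  - 2.213.0.0/16 clear@16
  + 80.128.0.0/9 (H6) depth=9
  + 80.158.0.0/17 (H2) depth=17
  lookup 80.158.0.236: bits 01010000100111100 walk d0:-→d1:-→d2:-→d3:-→d4:-→d5:-→d6:-→d7:-→d8:-→d9:H6→d10:-→d11:-→d12:-→d13:-→d14:-→d15:-→d16:-→d17:H2 -> H2
  - 80.158.0.0/17 clear@17
  + 0.0.0.0/0 (H3) depth=0
  + 2.213.0.0/16 (H3) depth=16
  + 80.158.65.0/24 (H1) depth=24
  + 80.128.0.0/10 (H1) depth=10
  lookup 80.128.0.104: bits 01010000100 walk d0:H3→d1:-→d2:-→d3:-→d4:-→d5:-→d6:-→d7:-→d8:-→d9:H6→d10:H1→d11:- -> H1
  - 80.158.65.0/24 clear@24
  + 80.158.64.0/22 (H0) depth=22
  + 2.213.65.0/24 (H1) depth=24
  - 80.128.0.0/10 clear@10
  - 2.213.0.0/16 clear@16
  + 2.213.65.13/32 (H0) depth=32
  + 80.158.65.0/24 (H6) depth=24
  - 80.128.0.0/9 clear@9
  lookup 2.213.65.13: bits 00000010110101010100000100001101 walk d0:H3→d1:-→d2:-→d3:-→d4:-→d5:-→d6:-→d7:-→d8:-→d9:-→d10:-→d11:-→d12:-→d13:-→d14:-→d15:-→d16:-→d17:-→d18:-→d19:-→d20:-→d21:-→d22:-→d23:-→d24:H1→d25:-→d26:-→d27:-→d28:-→d29:-→d30:-→d31:-→d32:H0 -> H0
  lookup 80.158.65.164: bits 010100001001111001000001 walk d0:H3→d1:-→d2:-→d3:-→d4:-→d5:-→d6:-→d7:-→d8:-→d9:-→d10:-→d11:-→d12:-→d13:-→d14:-→d15:-→d16:-→d17:-→d18:-→d19:-→d20:-→d21:-→d22:H0→d23:-→d24:H6 -> H6
  + 2.213.64.0/20 (H5) depth=20

== LOOKUPS ==
["H2","H1","H0","H6"]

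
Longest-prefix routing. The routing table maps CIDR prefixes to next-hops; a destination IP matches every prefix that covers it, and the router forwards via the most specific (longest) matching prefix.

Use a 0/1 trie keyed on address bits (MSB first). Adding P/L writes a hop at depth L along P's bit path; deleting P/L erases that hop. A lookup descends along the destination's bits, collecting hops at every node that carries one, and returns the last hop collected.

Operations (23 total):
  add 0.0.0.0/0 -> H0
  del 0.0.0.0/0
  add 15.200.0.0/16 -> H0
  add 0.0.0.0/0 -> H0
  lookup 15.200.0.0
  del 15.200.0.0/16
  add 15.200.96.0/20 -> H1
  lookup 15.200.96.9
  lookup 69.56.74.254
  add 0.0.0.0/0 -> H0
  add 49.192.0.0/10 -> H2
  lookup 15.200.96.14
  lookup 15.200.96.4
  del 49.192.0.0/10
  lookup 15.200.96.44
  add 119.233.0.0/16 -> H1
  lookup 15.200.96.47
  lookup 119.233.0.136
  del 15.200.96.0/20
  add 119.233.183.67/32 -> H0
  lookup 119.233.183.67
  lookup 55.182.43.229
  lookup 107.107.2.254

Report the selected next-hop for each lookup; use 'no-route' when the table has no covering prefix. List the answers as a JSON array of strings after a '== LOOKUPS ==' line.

Apply in order:
  add 0.0.0.0/0 -> H0 at depth 0
  del 0.0.0.0/0 (clear depth 0)
  add 15.200.0.0/16 -> H0 at depth 16
  add 0.0.0.0/0 -> H0 at depth 0
  ? 15.200.0.0  path d0:H0→d1:-→d2:-→d3:-→d4:-→d5:-→d6:-→d7:-→d8:-→d9:-→d10:-→d11:-→d12:-→d13:-→d14:-→d15:-→d16:H0  best=H0
  del 15.200.0.0/16 (clear depth 16)
  add 15.200.96.0/20 -> H1 at depth 20
  ? 15.200.96.9  path d0:H0→d1:-→d2:-→d3:-→d4:-→d5:-→d6:-→d7:-→d8:-→d9:-→d10:-→d11:-→d12:-→d13:-→d14:-→d15:-→d16:-→d17:-→d18:-→d19:-→d20:H1  best=H1
  ? 69.56.74.254  path d0:H0→d1:-  best=H0
  add 0.0.0.0/0 -> H0 at depth 0
  add 49.192.0.0/10 -> H2 at depth 10
  ? 15.200.96.14  path d0:H0→d1:-→d2:-→d3:-→d4:-→d5:-→d6:-→d7:-→d8:-→d9:-→d10:-→d11:-→d12:-→d13:-→d14:-→d15:-→d16:-→d17:-→d18:-→d19:-→d20:H1  best=H1
  ? 15.200.96.4  path d0:H0→d1:-→d2:-→d3:-→d4:-→d5:-→d6:-→d7:-→d8:-→d9:-→d10:-→d11:-→d12:-→d13:-→d14:-→d15:-→d16:-→d17:-→d18:-→d19:-→d20:H1  best=H1
  del 49.192.0.0/10 (clear depth 10)
  ? 15.200.96.44  path d0:H0→d1:-→d2:-→d3:-→d4:-→d5:-→d6:-→d7:-→d8:-→d9:-→d10:-→d11:-→d12:-→d13:-→d14:-→d15:-→d16:-→d17:-→d18:-→d19:-→d20:H1  best=H1
  add 119.233.0.0/16 -> H1 at depth 16
  ? 15.200.96.47  path d0:H0→d1:-→d2:-→d3:-→d4:-→d5:-→d6:-→d7:-→d8:-→d9:-→d10:-→d11:-→d12:-→d13:-→d14:-→d15:-→d16:-→d17:-→d18:-→d19:-→d20:H1  best=H1
  ? 119.233.0.136  path d0:H0→d1:-→d2:-→d3:-→d4:-→d5:-→d6:-→d7:-→d8:-→d9:-→d10:-→d11:-→d12:-→d13:-→d14:-→d15:-→d16:H1  best=H1
  del 15.200.96.0/20 (clear depth 20)
  add 119.233.183.67/32 -> H0 at depth 32
  ? 119.233.183.67  path d0:H0→d1:-→d2:-→d3:-→d4:-→d5:-→d6:-→d7:-→d8:-→d9:-→d10:-→d11:-→d12:-→d13:-→d14:-→d15:-→d16:H1→d17:-→d18:-→d19:-→d20:-→d21:-→d22:-→d23:-→d24:-→d25:-→d26:-→d27:-→d28:-→d29:-→d30:-→d31:-→d32:H0  best=H0
  ? 55.182.43.229  path d0:H0→d1:-→d2:-→d3:-→d4:-→d5:-  best=H0
  ? 107.107.2.254  path d0:H0→d1:-→d2:-→d3:-  best=H0

== LOOKUPS ==
["H0","H1","H0","H1","H1","H1","H1","H1","H0","H0","H0"]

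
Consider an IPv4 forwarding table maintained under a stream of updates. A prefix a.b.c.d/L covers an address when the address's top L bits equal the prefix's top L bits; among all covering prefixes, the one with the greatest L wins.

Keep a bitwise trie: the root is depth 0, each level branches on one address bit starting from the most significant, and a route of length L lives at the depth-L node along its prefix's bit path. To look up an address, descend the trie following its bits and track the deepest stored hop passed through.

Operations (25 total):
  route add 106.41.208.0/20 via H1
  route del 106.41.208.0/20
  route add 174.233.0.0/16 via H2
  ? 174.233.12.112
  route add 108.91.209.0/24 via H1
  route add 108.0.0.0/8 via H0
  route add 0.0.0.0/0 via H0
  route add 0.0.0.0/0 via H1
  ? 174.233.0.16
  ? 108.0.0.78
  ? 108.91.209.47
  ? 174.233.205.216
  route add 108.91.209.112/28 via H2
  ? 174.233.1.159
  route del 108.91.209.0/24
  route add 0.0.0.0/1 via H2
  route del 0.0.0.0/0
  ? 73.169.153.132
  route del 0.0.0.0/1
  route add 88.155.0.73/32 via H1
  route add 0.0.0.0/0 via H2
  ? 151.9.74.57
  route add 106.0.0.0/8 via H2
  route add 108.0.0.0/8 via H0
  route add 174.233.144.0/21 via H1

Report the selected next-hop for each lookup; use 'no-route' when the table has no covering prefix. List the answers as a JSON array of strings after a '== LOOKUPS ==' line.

Trace:
  + 106.41.208.0/20 (H1) depth=20
  del 106.41.208.0/20 (clear depth 20)
  + 174.233.0.0/16 (H2) depth=16
  lookup 174.233.12.112: bits 1010111011101001 walk d0:-→d1:-→d2:-→d3:-→d4:-→d5:-→d6:-→d7:-→d8:-→d9:-→d10:-→d11:-→d12:-→d13:-→d14:-→d15:-→d16:H2 -> H2
  + 108.91.209.0/24 (H1) depth=24
  + 108.0.0.0/8 (H0) depth=8
  + 0.0.0.0/0 (H0) depth=0
  + 0.0.0.0/0 (H1) depth=0
  lookup 174.233.0.16: bits 1010111011101001 walk d0:H1→d1:-→d2:-→d3:-→d4:-→d5:-→d6:-→d7:-→d8:-→d9:-→d10:-→d11:-→d12:-→d13:-→d14:-→d15:-→d16:H2 -> H2
  lookup 108.0.0.78: bits 011011000 walk d0:H1→d1:-→d2:-→d3:-→d4:-→d5:-→d6:-→d7:-→d8:H0→d9:- -> H0
  lookup 108.91.209.47: bits 011011000101101111010001 walk d0:H1→d1:-→d2:-→d3:-→d4:-→d5:-→d6:-→d7:-→d8:H0→d9:-→d10:-→d11:-→d12:-→d13:-→d14:-→d15:-→d16:-→d17:-→d18:-→d19:-→d20:-→d21:-→d22:-→d23:-→d24:H1 -> H1
  lookup 174.233.205.216: bits 1010111011101001 walk d0:H1→d1:-→d2:-→d3:-→d4:-→d5:-→d6:-→d7:-→d8:-→d9:-→d10:-→d11:-→d12:-→d13:-→d14:-→d15:-→d16:H2 -> H2
  + 108.91.209.112/28 (H2) depth=28
  lookup 174.233.1.159: bits 1010111011101001 walk d0:H1→d1:-→d2:-→d3:-→d4:-→d5:-→d6:-→d7:-→d8:-→d9:-→d10:-→d11:-→d12:-→d13:-→d14:-→d15:-→d16:H2 -> H2
  del 108.91.209.0/24 (clear depth 24)
  + 0.0.0.0/1 (H2) depth=1
  del 0.0.0.0/0 (clear depth 0)
  lookup 73.169.153.132: bits 01 walk d0:-→d1:H2→d2:- -> H2
  del 0.0.0.0/1 (clear depth 1)
  + 88.155.0.73/32 (H1) depth=32
  + 0.0.0.0/0 (H2) depth=0
  lookup 151.9.74.57: bits 10 walk d0:H2→d1:-→d2:- -> H2
  + 106.0.0.0/8 (H2) depth=8
  + 108.0.0.0/8 (H0) depth=8
  + 174.233.144.0/21 (H1) depth=21

== LOOKUPS ==
["H2","H2","H0","H1","H2","H2","H2","H2"]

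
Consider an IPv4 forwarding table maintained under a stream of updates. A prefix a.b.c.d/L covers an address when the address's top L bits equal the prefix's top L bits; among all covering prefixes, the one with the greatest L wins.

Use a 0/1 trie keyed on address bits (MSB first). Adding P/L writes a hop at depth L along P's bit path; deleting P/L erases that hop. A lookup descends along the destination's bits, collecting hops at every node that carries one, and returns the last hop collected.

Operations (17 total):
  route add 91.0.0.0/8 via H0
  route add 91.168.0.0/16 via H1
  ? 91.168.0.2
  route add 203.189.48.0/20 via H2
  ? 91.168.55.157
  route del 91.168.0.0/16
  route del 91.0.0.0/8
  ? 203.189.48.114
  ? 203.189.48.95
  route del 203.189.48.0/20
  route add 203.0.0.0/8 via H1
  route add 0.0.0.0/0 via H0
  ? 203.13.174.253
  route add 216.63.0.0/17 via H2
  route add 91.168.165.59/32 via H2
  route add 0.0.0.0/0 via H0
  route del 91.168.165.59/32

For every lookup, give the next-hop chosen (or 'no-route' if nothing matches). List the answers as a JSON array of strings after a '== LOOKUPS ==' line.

Apply in order:
  add 91.0.0.0/8 -> H0 at depth 8
  add 91.168.0.0/16 -> H1 at depth 16
  lookup 91.168.0.2: bits 0101101110101000 walk d0:-→d1:-→d2:-→d3:-→d4:-→d5:-→d6:-→d7:-→d8:H0→d9:-→d10:-→d11:-→d12:-→d13:-→d14:-→d15:-→d16:H1 -> H1
  add 203.189.48.0/20 -> H2 at depth 20
  lookup 91.168.55.157: bits 0101101110101000 walk d0:-→d1:-→d2:-→d3:-→d4:-→d5:-→d6:-→d7:-→d8:H0→d9:-→d10:-→d11:-→d12:-→d13:-→d14:-→d15:-→d16:H1 -> H1
  del 91.168.0.0/16 (clear depth 16)
  del 91.0.0.0/8 (clear depth 8)
  lookup 203.189.48.114: bits 11001011101111010011 walk d0:-→d1:-→d2:-→d3:-→d4:-→d5:-→d6:-→d7:-→d8:-→d9:-→d10:-→d11:-→d12:-→d13:-→d14:-→d15:-→d16:-→d17:-→d18:-→d19:-→d20:H2 -> H2
  lookup 203.189.48.95: bits 11001011101111010011 walk d0:-→d1:-→d2:-→d3:-→d4:-→d5:-→d6:-→d7:-→d8:-→d9:-→d10:-→d11:-→d12:-→d13:-→d14:-→d15:-→d16:-→d17:-→d18:-→d19:-→d20:H2 -> H2
  del 203.189.48.0/20 (clear depth 20)
  add 203.0.0.0/8 -> H1 at depth 8
  add 0.0.0.0/0 -> H0 at depth 0
  lookup 203.13.174.253: bits 11001011 walk d0:H0→d1:-→d2:-→d3:-→d4:-→d5:-→d6:-→d7:-→d8:H1 -> H1
  add 216.63.0.0/17 -> H2 at depth 17
  add 91.168.165.59/32 -> H2 at depth 32
  add 0.0.0.0/0 -> H0 at depth 0
  del 91.168.165.59/32 (clear depth 32)

== LOOKUPS ==
["H1","H1","H2","H2","H1"]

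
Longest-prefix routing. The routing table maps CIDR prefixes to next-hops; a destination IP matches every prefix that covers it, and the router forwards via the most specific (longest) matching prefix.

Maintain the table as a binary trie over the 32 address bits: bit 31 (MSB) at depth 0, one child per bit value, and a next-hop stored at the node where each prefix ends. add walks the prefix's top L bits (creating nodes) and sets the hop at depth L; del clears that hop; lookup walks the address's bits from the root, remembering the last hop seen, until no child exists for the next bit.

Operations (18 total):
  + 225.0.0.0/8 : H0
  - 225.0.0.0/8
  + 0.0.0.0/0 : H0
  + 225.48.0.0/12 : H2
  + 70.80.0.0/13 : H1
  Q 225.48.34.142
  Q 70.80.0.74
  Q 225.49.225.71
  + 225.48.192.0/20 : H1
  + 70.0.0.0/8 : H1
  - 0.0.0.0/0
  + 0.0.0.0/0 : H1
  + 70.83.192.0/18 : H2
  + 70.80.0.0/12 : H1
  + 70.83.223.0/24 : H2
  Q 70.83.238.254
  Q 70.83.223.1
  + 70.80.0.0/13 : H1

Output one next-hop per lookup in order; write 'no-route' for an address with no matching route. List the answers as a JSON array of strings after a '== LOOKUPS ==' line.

Trace:
  add 225.0.0.0/8 -> H0 at depth 8
  - 225.0.0.0/8 clear@8
  add 0.0.0.0/0 -> H0 at depth 0
  add 225.48.0.0/12 -> H2 at depth 12
  add 70.80.0.0/13 -> H1 at depth 13
  ? 225.48.34.142  path d0:H0→d1:-→d2:-→d3:-→d4:-→d5:-→d6:-→d7:-→d8:-→d9:-→d10:-→d11:-→d12:H2  best=H2
  ? 70.80.0.74  path d0:H0→d1:-→d2:-→d3:-→d4:-→d5:-→d6:-→d7:-→d8:-→d9:-→d10:-→d11:-→d12:-→d13:H1  best=H1
  ? 225.49.225.71  path d0:H0→d1:-→d2:-→d3:-→d4:-→d5:-→d6:-→d7:-→d8:-→d9:-→d10:-→d11:-→d12:H2  best=H2
  add 225.48.192.0/20 -> H1 at depth 20
  add 70.0.0.0/8 -> H1 at depth 8
  - 0.0.0.0/0 clear@0
  add 0.0.0.0/0 -> H1 at depth 0
  add 70.83.192.0/18 -> H2 at depth 18
  add 70.80.0.0/12 -> H1 at depth 12
  add 70.83.223.0/24 -> H2 at depth 24
  ? 70.83.238.254  path d0:H1→d1:-→d2:-→d3:-→d4:-→d5:-→d6:-→d7:-→d8:H1→d9:-→d10:-→d11:-→d12:H1→d13:H1→d14:-→d15:-→d16:-→d17:-→d18:H2  best=H2
  ? 70.83.223.1  path d0:H1→d1:-→d2:-→d3:-→d4:-→d5:-→d6:-→d7:-→d8:H1→d9:-→d10:-→d11:-→d12:H1→d13:H1→d14:-→d15:-→d16:-→d17:-→d18:H2→d19:-→d20:-→d21:-→d22:-→d23:-→d24:H2  best=H2
  add 70.80.0.0/13 -> H1 at depth 13

== LOOKUPS ==
["H2","H1","H2","H2","H2"]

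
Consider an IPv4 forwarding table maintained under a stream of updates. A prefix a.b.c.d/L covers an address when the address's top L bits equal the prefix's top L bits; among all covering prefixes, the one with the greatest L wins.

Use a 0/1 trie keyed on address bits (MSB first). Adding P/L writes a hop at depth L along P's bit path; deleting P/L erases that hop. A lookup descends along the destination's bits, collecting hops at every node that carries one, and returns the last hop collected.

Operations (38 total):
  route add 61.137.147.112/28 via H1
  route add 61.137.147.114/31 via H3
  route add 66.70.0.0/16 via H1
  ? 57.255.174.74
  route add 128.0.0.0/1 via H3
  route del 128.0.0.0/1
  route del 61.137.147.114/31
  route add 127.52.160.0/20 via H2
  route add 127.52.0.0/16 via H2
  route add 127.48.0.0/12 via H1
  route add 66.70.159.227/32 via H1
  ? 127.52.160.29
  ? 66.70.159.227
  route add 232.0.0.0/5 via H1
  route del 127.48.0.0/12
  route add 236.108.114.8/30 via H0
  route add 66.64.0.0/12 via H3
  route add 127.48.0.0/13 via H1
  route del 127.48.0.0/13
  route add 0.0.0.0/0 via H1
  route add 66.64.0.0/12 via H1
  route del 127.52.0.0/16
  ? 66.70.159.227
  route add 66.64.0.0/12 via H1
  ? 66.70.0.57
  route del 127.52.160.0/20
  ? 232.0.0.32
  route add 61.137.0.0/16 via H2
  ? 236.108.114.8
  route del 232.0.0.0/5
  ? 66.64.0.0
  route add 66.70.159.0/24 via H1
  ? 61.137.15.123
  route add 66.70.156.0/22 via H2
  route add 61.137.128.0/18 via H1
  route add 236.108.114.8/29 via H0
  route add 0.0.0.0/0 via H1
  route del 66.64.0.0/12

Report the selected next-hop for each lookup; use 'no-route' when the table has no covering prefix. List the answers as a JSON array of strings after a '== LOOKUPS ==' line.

Apply in order:
  + 61.137.147.112/28 (H1) depth=28
  + 61.137.147.114/31 (H3) depth=31
  + 66.70.0.0/16 (H1) depth=16
  ? 57.255.174.74  path d0:-→d1:-→d2:-→d3:-→d4:-→d5:-  best=no-route
  + 128.0.0.0/1 (H3) depth=1
  del 128.0.0.0/1 (clear depth 1)
  del 61.137.147.114/31 (clear depth 31)
  + 127.52.160.0/20 (H2) depth=20
  + 127.52.0.0/16 (H2) depth=16
  + 127.48.0.0/12 (H1) depth=12
  + 66.70.159.227/32 (H1) depth=32
  ? 127.52.160.29  path d0:-→d1:-→d2:-→d3:-→d4:-→d5:-→d6:-→d7:-→d8:-→d9:-→d10:-→d11:-→d12:H1→d13:-→d14:-→d15:-→d16:H2→d17:-→d18:-→d19:-→d20:H2  best=H2
  ? 66.70.159.227  path d0:-→d1:-→d2:-→d3:-→d4:-→d5:-→d6:-→d7:-→d8:-→d9:-→d10:-→d11:-→d12:-→d13:-→d14:-→d15:-→d16:H1→d17:-→d18:-→d19:-→d20:-→d21:-→d22:-→d23:-→d24:-→d25:-→d26:-→d27:-→d28:-→d29:-→d30:-→d31:-→d32:H1  best=H1
  + 232.0.0.0/5 (H1) depth=5
  del 127.48.0.0/12 (clear depth 12)
  + 236.108.114.8/30 (H0) depth=30
  + 66.64.0.0/12 (H3) depth=12
  + 127.48.0.0/13 (H1) depth=13
  del 127.48.0.0/13 (clear depth 13)
  + 0.0.0.0/0 (H1) depth=0
  + 66.64.0.0/12 (H1) depth=12
  del 127.52.0.0/16 (clear depth 16)
  ? 66.70.159.227  path d0:H1→d1:-→d2:-→d3:-→d4:-→d5:-→d6:-→d7:-→d8:-→d9:-→d10:-→d11:-→d12:H1→d13:-→d14:-→d15:-→d16:H1→d17:-→d18:-→d19:-→d20:-→d21:-→d22:-→d23:-→d24:-→d25:-→d26:-→d27:-→d28:-→d29:-→d30:-→d31:-→d32:H1  best=H1
  + 66.64.0.0/12 (H1) depth=12
  ? 66.70.0.57  path d0:H1→d1:-→d2:-→d3:-→d4:-→d5:-→d6:-→d7:-→d8:-→d9:-→d10:-→d11:-→d12:H1→d13:-→d14:-→d15:-→d16:H1  best=H1
  del 127.52.160.0/20 (clear depth 20)
  ? 232.0.0.32  path d0:H1→d1:-→d2:-→d3:-→d4:-→d5:H1  best=H1
  + 61.137.0.0/16 (H2) depth=16
  ? 236.108.114.8  path d0:H1→d1:-→d2:-→d3:-→d4:-→d5:H1→d6:-→d7:-→d8:-→d9:-→d10:-→d11:-→d12:-→d13:-→d14:-→d15:-→d16:-→d17:-→d18:-→d19:-→d20:-→d21:-→d22:-→d23:-→d24:-→d25:-→d26:-→d27:-→d28:-→d29:-→d30:H0  best=H0
  del 232.0.0.0/5 (clear depth 5)
  ? 66.64.0.0  path d0:H1→d1:-→d2:-→d3:-→d4:-→d5:-→d6:-→d7:-→d8:-→d9:-→d10:-→d11:-→d12:H1→d13:-  best=H1
  + 66.70.159.0/24 (H1) depth=24
  ? 61.137.15.123  path d0:H1→d1:-→d2:-→d3:-→d4:-→d5:-→d6:-→d7:-→d8:-→d9:-→d10:-→d11:-→d12:-→d13:-→d14:-→d15:-→d16:H2  best=H2
  + 66.70.156.0/22 (H2) depth=22
  + 61.137.128.0/18 (H1) depth=18
  + 236.108.114.8/29 (H0) depth=29
  + 0.0.0.0/0 (H1) depth=0
  del 66.64.0.0/12 (clear depth 12)

== LOOKUPS ==
["no-route","H2","H1","H1","H1","H1","H0","H1","H2"]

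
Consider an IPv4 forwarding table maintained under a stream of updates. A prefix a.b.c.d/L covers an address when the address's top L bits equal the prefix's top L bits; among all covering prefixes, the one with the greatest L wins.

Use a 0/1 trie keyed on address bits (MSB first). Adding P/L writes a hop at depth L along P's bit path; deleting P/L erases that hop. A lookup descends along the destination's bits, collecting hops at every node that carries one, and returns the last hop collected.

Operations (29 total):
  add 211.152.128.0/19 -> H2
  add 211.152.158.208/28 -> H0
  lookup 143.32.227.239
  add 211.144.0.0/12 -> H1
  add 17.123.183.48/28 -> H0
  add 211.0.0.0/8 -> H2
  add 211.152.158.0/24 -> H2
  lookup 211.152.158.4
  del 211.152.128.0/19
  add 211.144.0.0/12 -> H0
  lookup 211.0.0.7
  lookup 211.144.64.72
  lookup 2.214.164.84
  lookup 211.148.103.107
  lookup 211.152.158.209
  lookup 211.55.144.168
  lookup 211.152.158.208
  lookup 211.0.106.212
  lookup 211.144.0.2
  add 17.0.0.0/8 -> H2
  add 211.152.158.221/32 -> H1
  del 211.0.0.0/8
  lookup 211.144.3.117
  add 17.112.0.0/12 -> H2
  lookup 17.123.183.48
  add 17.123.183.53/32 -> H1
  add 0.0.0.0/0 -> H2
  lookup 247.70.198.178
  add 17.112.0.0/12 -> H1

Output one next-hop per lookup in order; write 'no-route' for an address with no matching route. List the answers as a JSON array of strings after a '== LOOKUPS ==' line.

Trace:
  add 211.152.128.0/19 -> H2 at depth 19
  add 211.152.158.208/28 -> H0 at depth 28
  Q 143.32.227.239: descend 1 ; hops seen [∅] ; pick no-route
  add 211.144.0.0/12 -> H1 at depth 12
  add 17.123.183.48/28 -> H0 at depth 28
  add 211.0.0.0/8 -> H2 at depth 8
  add 211.152.158.0/24 -> H2 at depth 24
  Q 211.152.158.4: descend 110100111001100010011110 ; hops seen [H2,H1,H2,H2] ; pick H2
  del 211.152.128.0/19 (clear depth 19)
  add 211.144.0.0/12 -> H0 at depth 12
  Q 211.0.0.7: descend 11010011 ; hops seen [H2] ; pick H2
  Q 211.144.64.72: descend 110100111001 ; hops seen [H2,H0] ; pick H0
  Q 2.214.164.84: descend 000 ; hops seen [∅] ; pick no-route
  Q 211.148.103.107: descend 110100111001 ; hops seen [H2,H0] ; pick H0
  Q 211.152.158.209: descend 1101001110011000100111101101 ; hops seen [H2,H0,H2,H0] ; pick H0
  Q 211.55.144.168: descend 11010011 ; hops seen [H2] ; pick H2
  Q 211.152.158.208: descend 1101001110011000100111101101 ; hops seen [H2,H0,H2,H0] ; pick H0
  Q 211.0.106.212: descend 11010011 ; hops seen [H2] ; pick H2
  Q 211.144.0.2: descend 110100111001 ; hops seen [H2,H0] ; pick H0
  add 17.0.0.0/8 -> H2 at depth 8
  add 211.152.158.221/32 -> H1 at depth 32
  del 211.0.0.0/8 (clear depth 8)
  Q 211.144.3.117: descend 110100111001 ; hops seen [H0] ; pick H0
  add 17.112.0.0/12 -> H2 at depth 12
  Q 17.123.183.48: descend 0001000101111011101101110011 ; hops seen [H2,H2,H0] ; pick H0
  add 17.123.183.53/32 -> H1 at depth 32
  add 0.0.0.0/0 -> H2 at depth 0
  Q 247.70.198.178: descend 11 ; hops seen [H2] ; pick H2
  add 17.112.0.0/12 -> H1 at depth 12

== LOOKUPS ==
["no-route","H2","H2","H0","no-route","H0","H0","H2","H0","H2","H0","H0","H0","H2"]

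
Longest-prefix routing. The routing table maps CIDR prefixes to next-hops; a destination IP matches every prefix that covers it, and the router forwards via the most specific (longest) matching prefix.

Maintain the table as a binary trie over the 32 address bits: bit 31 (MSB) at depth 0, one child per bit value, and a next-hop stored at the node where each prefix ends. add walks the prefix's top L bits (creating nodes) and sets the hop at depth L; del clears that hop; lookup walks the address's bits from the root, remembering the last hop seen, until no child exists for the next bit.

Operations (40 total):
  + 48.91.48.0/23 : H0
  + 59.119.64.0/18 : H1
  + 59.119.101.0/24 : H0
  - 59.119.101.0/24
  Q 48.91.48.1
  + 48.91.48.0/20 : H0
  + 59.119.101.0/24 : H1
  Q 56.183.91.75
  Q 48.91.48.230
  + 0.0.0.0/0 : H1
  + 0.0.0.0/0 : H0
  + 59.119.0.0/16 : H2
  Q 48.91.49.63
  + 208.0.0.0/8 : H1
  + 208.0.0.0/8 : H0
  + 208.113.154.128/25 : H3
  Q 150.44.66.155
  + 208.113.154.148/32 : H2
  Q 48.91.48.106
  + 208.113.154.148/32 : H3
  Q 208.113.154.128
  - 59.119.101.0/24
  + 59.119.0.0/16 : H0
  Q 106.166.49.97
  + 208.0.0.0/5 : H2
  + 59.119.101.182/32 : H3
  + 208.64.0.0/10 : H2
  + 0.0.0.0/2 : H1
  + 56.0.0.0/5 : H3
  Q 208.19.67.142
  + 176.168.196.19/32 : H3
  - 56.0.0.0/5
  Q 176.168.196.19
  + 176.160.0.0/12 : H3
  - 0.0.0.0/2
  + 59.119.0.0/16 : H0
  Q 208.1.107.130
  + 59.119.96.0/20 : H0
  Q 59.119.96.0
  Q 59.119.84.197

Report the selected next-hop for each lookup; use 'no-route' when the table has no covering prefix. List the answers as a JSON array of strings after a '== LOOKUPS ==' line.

Apply in order:
  add 48.91.48.0/23 -> H0 at depth 23
  add 59.119.64.0/18 -> H1 at depth 18
  add 59.119.101.0/24 -> H0 at depth 24
  del 59.119.101.0/24 (clear depth 24)
  Q 48.91.48.1: descend 00110000010110110011000 ; hops seen [H0] ; pick H0
  add 48.91.48.0/20 -> H0 at depth 20
  add 59.119.101.0/24 -> H1 at depth 24
  Q 56.183.91.75: descend 001110 ; hops seen [∅] ; pick no-route
  Q 48.91.48.230: descend 00110000010110110011000 ; hops seen [H0,H0] ; pick H0
  add 0.0.0.0/0 -> H1 at depth 0
  add 0.0.0.0/0 -> H0 at depth 0
  add 59.119.0.0/16 -> H2 at depth 16
  Q 48.91.49.63: descend 00110000010110110011000 ; hops seen [H0,H0,H0] ; pick H0
  add 208.0.0.0/8 -> H1 at depth 8
  add 208.0.0.0/8 -> H0 at depth 8
  add 208.113.154.128/25 -> H3 at depth 25
  Q 150.44.66.155: descend 1 ; hops seen [H0] ; pick H0
  add 208.113.154.148/32 -> H2 at depth 32
  Q 48.91.48.106: descend 00110000010110110011000 ; hops seen [H0,H0,H0] ; pick H0
  add 208.113.154.148/32 -> H3 at depth 32
  Q 208.113.154.128: descend 110100000111000110011010100 ; hops seen [H0,H0,H3] ; pick H3
  del 59.119.101.0/24 (clear depth 24)
  add 59.119.0.0/16 -> H0 at depth 16
  Q 106.166.49.97: descend 0 ; hops seen [H0] ; pick H0
  add 208.0.0.0/5 -> H2 at depth 5
  add 59.119.101.182/32 -> H3 at depth 32
  add 208.64.0.0/10 -> H2 at depth 10
  add 0.0.0.0/2 -> H1 at depth 2
  add 56.0.0.0/5 -> H3 at depth 5
  Q 208.19.67.142: descend 110100000 ; hops seen [H0,H2,H0] ; pick H0
  add 176.168.196.19/32 -> H3 at depth 32
  del 56.0.0.0/5 (clear depth 5)
  Q 176.168.196.19: descend 10110000101010001100010000010011 ; hops seen [H0,H3] ; pick H3
  add 176.160.0.0/12 -> H3 at depth 12
  del 0.0.0.0/2 (clear depth 2)
  add 59.119.0.0/16 -> H0 at depth 16
  Q 208.1.107.130: descend 110100000 ; hops seen [H0,H2,H0] ; pick H0
  add 59.119.96.0/20 -> H0 at depth 20
  Q 59.119.96.0: descend 001110110111011101100 ; hops seen [H0,H0,H1,H0] ; pick H0
  Q 59.119.84.197: descend 001110110111011101 ; hops seen [H0,H0,H1] ; pick H1

== LOOKUPS ==
["H0","no-route","H0","H0","H0","H0","H3","H0","H0","H3","H0","H0","H1"]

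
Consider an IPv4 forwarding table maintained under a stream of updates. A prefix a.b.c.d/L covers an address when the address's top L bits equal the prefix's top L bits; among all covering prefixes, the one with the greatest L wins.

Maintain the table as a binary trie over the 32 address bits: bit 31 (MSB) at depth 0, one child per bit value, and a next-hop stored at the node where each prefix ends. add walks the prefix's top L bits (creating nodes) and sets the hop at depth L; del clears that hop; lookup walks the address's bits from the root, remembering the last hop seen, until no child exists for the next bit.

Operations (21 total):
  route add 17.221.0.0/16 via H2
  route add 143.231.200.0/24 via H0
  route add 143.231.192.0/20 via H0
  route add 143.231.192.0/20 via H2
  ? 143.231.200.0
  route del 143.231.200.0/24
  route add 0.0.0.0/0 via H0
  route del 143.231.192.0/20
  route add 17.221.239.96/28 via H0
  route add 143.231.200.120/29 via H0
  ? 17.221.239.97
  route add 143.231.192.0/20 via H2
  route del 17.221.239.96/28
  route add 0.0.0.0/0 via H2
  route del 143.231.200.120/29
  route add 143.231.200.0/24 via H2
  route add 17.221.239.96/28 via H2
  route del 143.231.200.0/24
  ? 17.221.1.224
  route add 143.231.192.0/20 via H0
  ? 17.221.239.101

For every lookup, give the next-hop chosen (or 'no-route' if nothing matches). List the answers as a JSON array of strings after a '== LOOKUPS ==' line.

Process each operation:
  + 17.221.0.0/16 (H2) depth=16
  + 143.231.200.0/24 (H0) depth=24
  + 143.231.192.0/20 (H0) depth=20
  + 143.231.192.0/20 (H2) depth=20
  lookup 143.231.200.0: bits 100011111110011111001000 walk d0:-→d1:-→d2:-→d3:-→d4:-→d5:-→d6:-→d7:-→d8:-→d9:-→d10:-→d11:-→d12:-→d13:-→d14:-→d15:-→d16:-→d17:-→d18:-→d19:-→d20:H2→d21:-→d22:-→d23:-→d24:H0 -> H0
  - 143.231.200.0/24 clear@24
  + 0.0.0.0/0 (H0) depth=0
  - 143.231.192.0/20 clear@20
  + 17.221.239.96/28 (H0) depth=28
  + 143.231.200.120/29 (H0) depth=29
  lookup 17.221.239.97: bits 0001000111011101111011110110 walk d0:H0→d1:-→d2:-→d3:-→d4:-→d5:-→d6:-→d7:-→d8:-→d9:-→d10:-→d11:-→d12:-→d13:-→d14:-→d15:-→d16:H2→d17:-→d18:-→d19:-→d20:-→d21:-→d22:-→d23:-→d24:-→d25:-→d26:-→d27:-→d28:H0 -> H0
  + 143.231.192.0/20 (H2) depth=20
  - 17.221.239.96/28 clear@28
  + 0.0.0.0/0 (H2) depth=0
  - 143.231.200.120/29 clear@29
  + 143.231.200.0/24 (H2) depth=24
  + 17.221.239.96/28 (H2) depth=28
  - 143.231.200.0/24 clear@24
  lookup 17.221.1.224: bits 0001000111011101 walk d0:H2→d1:-→d2:-→d3:-→d4:-→d5:-→d6:-→d7:-→d8:-→d9:-→d10:-→d11:-→d12:-→d13:-→d14:-→d15:-→d16:H2 -> H2
  + 143.231.192.0/20 (H0) depth=20
  lookup 17.221.239.101: bits 0001000111011101111011110110 walk d0:H2→d1:-→d2:-→d3:-→d4:-→d5:-→d6:-→d7:-→d8:-→d9:-→d10:-→d11:-→d12:-→d13:-→d14:-→d15:-→d16:H2→d17:-→d18:-→d19:-→d20:-→d21:-→d22:-→d23:-→d24:-→d25:-→d26:-→d27:-→d28:H2 -> H2

== LOOKUPS ==
["H0","H0","H2","H2"]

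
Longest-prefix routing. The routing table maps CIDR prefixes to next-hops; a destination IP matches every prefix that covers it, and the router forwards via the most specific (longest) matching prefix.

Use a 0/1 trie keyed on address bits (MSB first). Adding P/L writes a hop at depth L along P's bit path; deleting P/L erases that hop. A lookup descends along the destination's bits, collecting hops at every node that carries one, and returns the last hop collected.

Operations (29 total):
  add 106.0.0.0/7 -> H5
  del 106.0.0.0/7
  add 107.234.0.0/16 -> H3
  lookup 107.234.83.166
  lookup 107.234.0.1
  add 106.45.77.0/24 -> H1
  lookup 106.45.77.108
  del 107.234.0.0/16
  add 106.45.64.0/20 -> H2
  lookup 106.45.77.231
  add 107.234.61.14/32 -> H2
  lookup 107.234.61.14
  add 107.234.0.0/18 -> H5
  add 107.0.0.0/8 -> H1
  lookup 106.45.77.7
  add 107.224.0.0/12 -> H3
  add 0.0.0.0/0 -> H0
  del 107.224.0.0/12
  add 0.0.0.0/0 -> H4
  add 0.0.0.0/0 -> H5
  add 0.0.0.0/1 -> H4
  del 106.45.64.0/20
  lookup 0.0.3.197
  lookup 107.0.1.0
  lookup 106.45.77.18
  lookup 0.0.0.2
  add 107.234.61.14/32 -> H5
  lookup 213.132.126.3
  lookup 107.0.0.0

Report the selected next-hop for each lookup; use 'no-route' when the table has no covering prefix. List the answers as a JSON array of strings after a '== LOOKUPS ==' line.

Apply in order:
  + 106.0.0.0/7 (H5) depth=7
  - 106.0.0.0/7 clear@7
  + 107.234.0.0/16 (H3) depth=16
  lookup 107.234.83.166: bits 0110101111101010 walk d0:-→d1:-→d2:-→d3:-→d4:-→d5:-→d6:-→d7:-→d8:-→d9:-→d10:-→d11:-→d12:-→d13:-→d14:-→d15:-→d16:H3 -> H3
  lookup 107.234.0.1: bits 0110101111101010 walk d0:-→d1:-→d2:-→d3:-→d4:-→d5:-→d6:-→d7:-→d8:-→d9:-→d10:-→d11:-→d12:-→d13:-→d14:-→d15:-→d16:H3 -> H3
  + 106.45.77.0/24 (H1) depth=24
  lookup 106.45.77.108: bits 011010100010110101001101 walk d0:-→d1:-→d2:-→d3:-→d4:-→d5:-→d6:-→d7:-→d8:-→d9:-→d10:-→d11:-→d12:-→d13:-→d14:-→d15:-→d16:-→d17:-→d18:-→d19:-→d20:-→d21:-→d22:-→d23:-→d24:H1 -> H1
  - 107.234.0.0/16 clear@16
  + 106.45.64.0/20 (H2) depth=20
  lookup 106.45.77.231: bits 011010100010110101001101 walk d0:-→d1:-→d2:-→d3:-→d4:-→d5:-→d6:-→d7:-→d8:-→d9:-→d10:-→d11:-→d12:-→d13:-→d14:-→d15:-→d16:-→d17:-→d18:-→d19:-→d20:H2→d21:-→d22:-→d23:-→d24:H1 -> H1
  + 107.234.61.14/32 (H2) depth=32
  lookup 107.234.61.14: bits 01101011111010100011110100001110 walk d0:-→d1:-→d2:-→d3:-→d4:-→d5:-→d6:-→d7:-→d8:-→d9:-→d10:-→d11:-→d12:-→d13:-→d14:-→d15:-→d16:-→d17:-→d18:-→d19:-→d20:-→d21:-→d22:-→d23:-→d24:-→d25:-→d26:-→d27:-→d28:-→d29:-→d30:-→d31:-→d32:H2 -> H2
  + 107.234.0.0/18 (H5) depth=18
  + 107.0.0.0/8 (H1) depth=8
  lookup 106.45.77.7: bits 011010100010110101001101 walk d0:-→d1:-→d2:-→d3:-→d4:-→d5:-→d6:-→d7:-→d8:-→d9:-→d10:-→d11:-→d12:-→d13:-→d14:-→d15:-→d16:-→d17:-→d18:-→d19:-→d20:H2→d21:-→d22:-→d23:-→d24:H1 -> H1
  + 107.224.0.0/12 (H3) depth=12
  + 0.0.0.0/0 (H0) depth=0
  - 107.224.0.0/12 clear@12
  + 0.0.0.0/0 (H4) depth=0
  + 0.0.0.0/0 (H5) depth=0
  + 0.0.0.0/1 (H4) depth=1
  - 106.45.64.0/20 clear@20
  lookup 0.0.3.197: bits 0 walk d0:H5→d1:H4 -> H4
  lookup 107.0.1.0: bits 01101011 walk d0:H5→d1:H4→d2:-→d3:-→d4:-→d5:-→d6:-→d7:-→d8:H1 -> H1
  lookup 106.45.77.18: bits 011010100010110101001101 walk d0:H5→d1:H4→d2:-→d3:-→d4:-→d5:-→d6:-→d7:-→d8:-→d9:-→d10:-→d11:-→d12:-→d13:-→d14:-→d15:-→d16:-→d17:-→d18:-→d19:-→d20:-→d21:-→d22:-→d23:-→d24:H1 -> H1
  lookup 0.0.0.2: bits 0 walk d0:H5→d1:H4 -> H4
  + 107.234.61.14/32 (H5) depth=32
  lookup 213.132.126.3: bits ε walk d0:H5 -> H5
  lookup 107.0.0.0: bits 01101011 walk d0:H5→d1:H4→d2:-→d3:-→d4:-→d5:-→d6:-→d7:-→d8:H1 -> H1

== LOOKUPS ==
["H3","H3","H1","H1","H2","H1","H4","H1","H1","H4","H5","H1"]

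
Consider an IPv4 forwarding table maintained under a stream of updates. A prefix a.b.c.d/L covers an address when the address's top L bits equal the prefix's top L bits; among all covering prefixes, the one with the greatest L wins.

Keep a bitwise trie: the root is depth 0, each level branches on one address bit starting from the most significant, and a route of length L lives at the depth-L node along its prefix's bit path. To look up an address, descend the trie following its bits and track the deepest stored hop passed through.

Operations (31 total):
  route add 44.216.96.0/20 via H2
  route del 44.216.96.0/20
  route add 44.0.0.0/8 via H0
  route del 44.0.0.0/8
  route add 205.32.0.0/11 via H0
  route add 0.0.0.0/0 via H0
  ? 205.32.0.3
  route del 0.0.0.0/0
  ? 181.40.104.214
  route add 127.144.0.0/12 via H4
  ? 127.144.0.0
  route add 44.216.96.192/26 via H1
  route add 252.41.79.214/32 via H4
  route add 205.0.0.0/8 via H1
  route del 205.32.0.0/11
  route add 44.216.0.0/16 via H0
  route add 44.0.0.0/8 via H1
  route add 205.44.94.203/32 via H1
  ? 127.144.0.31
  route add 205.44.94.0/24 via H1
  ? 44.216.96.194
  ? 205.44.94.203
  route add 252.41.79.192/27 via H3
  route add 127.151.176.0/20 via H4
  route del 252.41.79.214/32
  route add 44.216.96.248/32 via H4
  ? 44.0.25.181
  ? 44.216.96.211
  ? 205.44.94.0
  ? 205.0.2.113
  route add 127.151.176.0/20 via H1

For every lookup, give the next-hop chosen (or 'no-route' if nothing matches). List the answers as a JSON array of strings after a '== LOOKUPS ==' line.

Apply in order:
  add 44.216.96.0/20 -> H2 at depth 20
  - 44.216.96.0/20 clear@20
  add 44.0.0.0/8 -> H0 at depth 8
  - 44.0.0.0/8 clear@8
  add 205.32.0.0/11 -> H0 at depth 11
  add 0.0.0.0/0 -> H0 at depth 0
  ? 205.32.0.3  path d0:H0→d1:-→d2:-→d3:-→d4:-→d5:-→d6:-→d7:-→d8:-→d9:-→d10:-→d11:H0  best=H0
  - 0.0.0.0/0 clear@0
  ? 181.40.104.214  path d0:-→d1:-  best=no-route
  add 127.144.0.0/12 -> H4 at depth 12
  ? 127.144.0.0  path d0:-→d1:-→d2:-→d3:-→d4:-→d5:-→d6:-→d7:-→d8:-→d9:-→d10:-→d11:-→d12:H4  best=H4
  add 44.216.96.192/26 -> H1 at depth 26
  add 252.41.79.214/32 -> H4 at depth 32
  add 205.0.0.0/8 -> H1 at depth 8
  - 205.32.0.0/11 clear@11
  add 44.216.0.0/16 -> H0 at depth 16
  add 44.0.0.0/8 -> H1 at depth 8
  add 205.44.94.203/32 -> H1 at depth 32
  ? 127.144.0.31  path d0:-→d1:-→d2:-→d3:-→d4:-→d5:-→d6:-→d7:-→d8:-→d9:-→d10:-→d11:-→d12:H4  best=H4
  add 205.44.94.0/24 -> H1 at depth 24
  ? 44.216.96.194  path d0:-→d1:-→d2:-→d3:-→d4:-→d5:-→d6:-→d7:-→d8:H1→d9:-→d10:-→d11:-→d12:-→d13:-→d14:-→d15:-→d16:H0→d17:-→d18:-→d19:-→d20:-→d21:-→d22:-→d23:-→d24:-→d25:-→d26:H1  best=H1
  ? 205.44.94.203  path d0:-→d1:-→d2:-→d3:-→d4:-→d5:-→d6:-→d7:-→d8:H1→d9:-→d10:-→d11:-→d12:-→d13:-→d14:-→d15:-→d16:-→d17:-→d18:-→d19:-→d20:-→d21:-→d22:-→d23:-→d24:H1→d25:-→d26:-→d27:-→d28:-→d29:-→d30:-→d31:-→d32:H1  best=H1
  add 252.41.79.192/27 -> H3 at depth 27
  add 127.151.176.0/20 -> H4 at depth 20
  - 252.41.79.214/32 clear@32
  add 44.216.96.248/32 -> H4 at depth 32
  ? 44.0.25.181  path d0:-→d1:-→d2:-→d3:-→d4:-→d5:-→d6:-→d7:-→d8:H1  best=H1
  ? 44.216.96.211  path d0:-→d1:-→d2:-→d3:-→d4:-→d5:-→d6:-→d7:-→d8:H1→d9:-→d10:-→d11:-→d12:-→d13:-→d14:-→d15:-→d16:H0→d17:-→d18:-→d19:-→d20:-→d21:-→d22:-→d23:-→d24:-→d25:-→d26:H1  best=H1
  ? 205.44.94.0  path d0:-→d1:-→d2:-→d3:-→d4:-→d5:-→d6:-→d7:-→d8:H1→d9:-→d10:-→d11:-→d12:-→d13:-→d14:-→d15:-→d16:-→d17:-→d18:-→d19:-→d20:-→d21:-→d22:-→d23:-→d24:H1  best=H1
  ? 205.0.2.113  path d0:-→d1:-→d2:-→d3:-→d4:-→d5:-→d6:-→d7:-→d8:H1→d9:-→d10:-  best=H1
  add 127.151.176.0/20 -> H1 at depth 20

== LOOKUPS ==
["H0","no-route","H4","H4","H1","H1","H1","H1","H1","H1"]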